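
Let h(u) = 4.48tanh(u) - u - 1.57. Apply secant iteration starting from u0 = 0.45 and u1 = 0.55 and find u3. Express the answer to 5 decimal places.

0.49983

h(0.45) = -0.1298925, h(0.55) = 0.1223305
u2 = 0.5500000 − 0.1223305·(0.5500000 − 0.4500000) / (0.1223305 − (-0.1298925)) = 0.5500000 − (0.0122331)/(0.2522230) = 0.5014991
h(0.5014991) = 0.0040637
u3 = 0.5014991 − 0.0040637·(0.5014991 − 0.5500000) / (0.0040637 − 0.1223305) = 0.5014991 − (-0.0001971)/(-0.1182668) = 0.4998325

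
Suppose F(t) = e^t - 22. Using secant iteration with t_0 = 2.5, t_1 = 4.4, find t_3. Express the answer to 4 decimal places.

F(2.5) = -9.817506, F(4.4) = 59.450869
t_2 = 4.400000 − 59.450869·(4.400000 − 2.500000) / (59.450869 − (-9.817506)) = 4.400000 − (112.956650)/(69.268375) = 2.769290
F(2.769290) = -6.052697
t_3 = 2.769290 − (-6.052697)·(2.769290 − 4.400000) / (-6.052697 − 59.450869) = 2.769290 − (9.870195)/(-65.503566) = 2.919972

2.9200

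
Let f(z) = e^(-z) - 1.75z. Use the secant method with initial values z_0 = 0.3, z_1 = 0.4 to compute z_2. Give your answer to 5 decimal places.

0.38791

f(0.3) = 0.2158182, f(0.4) = -0.0296800
z_2 = 0.4000000 − (-0.0296800)·(0.4000000 − 0.3000000) / (-0.0296800 − 0.2158182) = 0.4000000 − (-0.0029680)/(-0.2454982) = 0.3879103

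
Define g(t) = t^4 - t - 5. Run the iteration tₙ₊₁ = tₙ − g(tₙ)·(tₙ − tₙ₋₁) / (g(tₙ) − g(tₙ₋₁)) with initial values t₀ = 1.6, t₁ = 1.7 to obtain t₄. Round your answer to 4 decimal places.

g(1.6) = -0.046400, g(1.7) = 1.652100
t₂ = 1.700000 − 1.652100·(1.700000 − 1.600000) / (1.652100 − (-0.046400)) = 1.700000 − (0.165210)/(1.698500) = 1.602732
g(1.602732) = -0.004259
t₃ = 1.602732 − (-0.004259)·(1.602732 − 1.700000) / (-0.004259 − 1.652100) = 1.602732 − (0.000414)/(-1.656359) = 1.602982
g(1.602982) = -0.000389
t₄ = 1.602982 − (-0.000389)·(1.602982 − 1.602732) / (-0.000389 − (-0.004259)) = 1.602982 − (0.000000)/(0.003870) = 1.603007

1.6030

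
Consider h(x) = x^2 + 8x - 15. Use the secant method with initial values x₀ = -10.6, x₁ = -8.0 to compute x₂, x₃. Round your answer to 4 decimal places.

h(-10.6) = 12.560000, h(-8.0) = -15.000000
x₂ = -8.000000 − (-15.000000)·(-8.000000 − (-10.600000)) / (-15.000000 − 12.560000) = -8.000000 − (-39.000000)/(-27.560000) = -9.415094
h(-9.415094) = -1.676753
x₃ = -9.415094 − (-1.676753)·(-9.415094 − (-8.000000)) / (-1.676753 − (-15.000000)) = -9.415094 − (2.372764)/(13.323247) = -9.593186

-9.4151, -9.5932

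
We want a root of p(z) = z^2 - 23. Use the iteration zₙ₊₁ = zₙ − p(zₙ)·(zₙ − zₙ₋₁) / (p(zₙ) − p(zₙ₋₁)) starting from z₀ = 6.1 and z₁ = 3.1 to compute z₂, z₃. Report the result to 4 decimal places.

4.5554, 4.8491

p(6.1) = 14.210000, p(3.1) = -13.390000
z₂ = 3.100000 − (-13.390000)·(3.100000 − 6.100000) / (-13.390000 − 14.210000) = 3.100000 − (40.170000)/(-27.600000) = 4.555435
p(4.555435) = -2.248014
z₃ = 4.555435 − (-2.248014)·(4.555435 − 3.100000) / (-2.248014 − (-13.390000)) = 4.555435 − (-3.271838)/(11.141986) = 4.849084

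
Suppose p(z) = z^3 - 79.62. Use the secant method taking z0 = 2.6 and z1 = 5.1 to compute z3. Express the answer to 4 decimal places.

p(2.6) = -62.044000, p(5.1) = 53.031000
z2 = 5.100000 − 53.031000·(5.100000 − 2.600000) / (53.031000 − (-62.044000)) = 5.100000 − (132.577500)/(115.075000) = 3.947904
p(3.947904) = -18.088203
z3 = 3.947904 − (-18.088203)·(3.947904 − 5.100000) / (-18.088203 − 53.031000) = 3.947904 − (20.839355)/(-71.119203) = 4.240924

4.2409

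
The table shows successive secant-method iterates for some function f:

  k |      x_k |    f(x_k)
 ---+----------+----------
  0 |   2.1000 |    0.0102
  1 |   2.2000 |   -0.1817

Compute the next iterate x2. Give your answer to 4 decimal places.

2.1053

x2 = 2.2000 − (-0.1817)·(2.2000 − 2.1000) / (-0.1817 − 0.0102)
   = 2.2000 − (-0.018170)/(-0.191900) = 2.105315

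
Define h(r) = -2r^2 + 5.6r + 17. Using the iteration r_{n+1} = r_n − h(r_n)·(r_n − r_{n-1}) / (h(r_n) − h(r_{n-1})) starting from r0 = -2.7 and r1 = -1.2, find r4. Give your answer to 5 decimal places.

-1.83408

h(-2.7) = -12.7000000, h(-1.2) = 7.4000000
r2 = -1.2000000 − 7.4000000·(-1.2000000 − (-2.7000000)) / (7.4000000 − (-12.7000000)) = -1.2000000 − (11.1000000)/(20.1000000) = -1.7522388
h(-1.7522388) = 1.0467810
r3 = -1.7522388 − 1.0467810·(-1.7522388 − (-1.2000000)) / (1.0467810 − 7.4000000) = -1.7522388 − (-0.5780731)/(-6.3532190) = -1.8432278
h(-1.8432278) = -0.1170533
r4 = -1.8432278 − (-0.1170533)·(-1.8432278 − (-1.7522388)) / (-0.1170533 − 1.0467810) = -1.8432278 − (0.0106506)/(-1.1638343) = -1.8340765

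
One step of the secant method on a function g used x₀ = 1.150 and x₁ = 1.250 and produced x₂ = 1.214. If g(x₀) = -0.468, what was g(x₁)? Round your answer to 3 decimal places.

The secant line through (1.150, -0.468) and (1.250, g(x₁)) crosses zero at x₂ = 1.214.
So (1.150, -0.468), (1.250, g(x₁)), (1.214, 0) are collinear:
g(x₁) = -0.468 · (1.250 − 1.214) / (1.150 − 1.214) = -0.468 · (0.03600)/(-0.06400) = 0.26325

0.263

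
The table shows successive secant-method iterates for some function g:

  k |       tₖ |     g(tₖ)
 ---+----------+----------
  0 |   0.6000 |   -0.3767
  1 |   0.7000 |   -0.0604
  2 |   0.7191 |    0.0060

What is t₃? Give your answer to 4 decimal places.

0.7174

t₃ = 0.7191 − 0.0060·(0.7191 − 0.7000) / (0.0060 − (-0.0604))
   = 0.7191 − (0.000115)/(0.066400) = 0.717374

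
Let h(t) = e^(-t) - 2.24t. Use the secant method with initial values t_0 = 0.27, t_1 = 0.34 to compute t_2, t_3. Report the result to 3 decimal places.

0.323, 0.323

h(0.27) = 0.15858, h(0.34) = -0.04983
t_2 = 0.34000 − (-0.04983)·(0.34000 − 0.27000) / (-0.04983 − 0.15858) = 0.34000 − (-0.00349)/(-0.20841) = 0.32326
h(0.32326) = -0.00033
t_3 = 0.32326 − (-0.00033)·(0.32326 − 0.34000) / (-0.00033 − (-0.04983)) = 0.32326 − (0.00001)/(0.04950) = 0.32315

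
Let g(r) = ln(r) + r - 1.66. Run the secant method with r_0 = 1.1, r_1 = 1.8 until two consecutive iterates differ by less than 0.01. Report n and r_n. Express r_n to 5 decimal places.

g(1.1) = -0.4646898, g(1.8) = 0.7277867
r_2 = 1.8000000 − 0.7277867·(0.7000000)/(1.1924765) = 1.3727793;  |Δ| = 0.4272207
g(1.3727793) = 0.0296166
r_3 = 1.3727793 − 0.0296166·(-0.4272207)/(-0.6981700) = 1.3546564;  |Δ| = 0.0181229
g(1.3546564) = -0.0017957
r_4 = 1.3546564 − (-0.0017957)·(-0.0181229)/(-0.0314124) = 1.3556924;  |Δ| = 0.0010360
|r_4 − r_3| = 0.0010360 < 0.01

n = 4, r_n = 1.35569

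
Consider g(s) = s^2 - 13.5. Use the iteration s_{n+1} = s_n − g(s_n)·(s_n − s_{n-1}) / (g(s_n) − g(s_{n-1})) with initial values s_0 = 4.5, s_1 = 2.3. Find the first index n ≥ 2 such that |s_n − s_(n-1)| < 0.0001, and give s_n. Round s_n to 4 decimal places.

g(4.5) = 6.750000, g(2.3) = -8.210000
s_2 = 2.300000 − (-8.210000)·(-2.200000)/(-14.960000) = 3.507353;  |Δ| = 1.207353
g(3.507353) = -1.198475
s_3 = 3.507353 − (-1.198475)·(1.207353)/(7.011525) = 3.713725;  |Δ| = 0.206372
g(3.713725) = 0.291753
s_4 = 3.713725 − 0.291753·(0.206372)/(1.490229) = 3.673322;  |Δ| = 0.040403
g(3.673322) = -0.006706
s_5 = 3.673322 − (-0.006706)·(-0.040403)/(-0.298459) = 3.674230;  |Δ| = 0.000908
g(3.674230) = -0.000036
s_6 = 3.674230 − (-0.000036)·(0.000908)/(0.006670) = 3.674235;  |Δ| = 0.000005
|s_6 − s_5| = 0.000005 < 0.0001

n = 6, s_n = 3.6742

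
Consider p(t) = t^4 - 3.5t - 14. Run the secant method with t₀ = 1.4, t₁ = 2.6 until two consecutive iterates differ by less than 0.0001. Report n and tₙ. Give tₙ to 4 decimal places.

n = 7, tₙ = 2.1543

p(1.4) = -15.058400, p(2.6) = 22.597600
t₂ = 2.600000 − 22.597600·(1.200000)/(37.656000) = 1.879873;  |Δ| = 0.720127
p(1.879873) = -8.090958
t₃ = 1.879873 − (-8.090958)·(-0.720127)/(-30.688558) = 2.069732;  |Δ| = 0.189860
p(2.069732) = -2.893192
t₄ = 2.069732 − (-2.893192)·(0.189860)/(5.197766) = 2.175412;  |Δ| = 0.105680
p(2.175412) = 0.781848
t₅ = 2.175412 − 0.781848·(0.105680)/(3.675040) = 2.152929;  |Δ| = 0.022483
p(2.152929) = -0.051053
t₆ = 2.152929 − (-0.051053)·(-0.022483)/(-0.832900) = 2.154308;  |Δ| = 0.001378
p(2.154308) = -0.000815
t₇ = 2.154308 − (-0.000815)·(0.001378)/(0.050238) = 2.154330;  |Δ| = 0.000022
|t₇ − t₆| = 0.000022 < 0.0001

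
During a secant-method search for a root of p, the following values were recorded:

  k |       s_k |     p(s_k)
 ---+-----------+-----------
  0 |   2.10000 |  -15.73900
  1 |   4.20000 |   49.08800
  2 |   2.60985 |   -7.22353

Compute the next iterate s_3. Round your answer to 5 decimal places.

s_3 = 2.60985 − (-7.22353)·(2.60985 − 4.20000) / (-7.22353 − 49.08800)
   = 2.60985 − (11.4864962)/(-56.3115300) = 2.8138312

2.81383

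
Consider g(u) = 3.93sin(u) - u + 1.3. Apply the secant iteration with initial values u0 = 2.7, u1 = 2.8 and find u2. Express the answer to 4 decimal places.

g(2.7) = 0.279603, g(2.8) = -0.183497
u2 = 2.800000 − (-0.183497)·(2.800000 − 2.700000) / (-0.183497 − 0.279603) = 2.800000 − (-0.018350)/(-0.463099) = 2.760376

2.7604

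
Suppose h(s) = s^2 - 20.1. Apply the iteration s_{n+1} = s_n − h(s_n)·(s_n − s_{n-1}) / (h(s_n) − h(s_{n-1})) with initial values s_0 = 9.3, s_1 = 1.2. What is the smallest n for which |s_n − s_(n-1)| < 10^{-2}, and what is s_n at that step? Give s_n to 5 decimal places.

h(9.3) = 66.3900000, h(1.2) = -18.6600000
s_2 = 1.2000000 − (-18.6600000)·(-8.1000000)/(-85.0500000) = 2.9771429;  |Δ| = 1.7771429
h(2.9771429) = -11.2366204
s_3 = 2.9771429 − (-11.2366204)·(1.7771429)/(7.4233796) = 5.6671683;  |Δ| = 2.6900254
h(5.6671683) = 12.0167961
s_4 = 5.6671683 − 12.0167961·(2.6900254)/(23.2534165) = 4.2770290;  |Δ| = 1.3901392
h(4.2770290) = -1.8070228
s_5 = 4.2770290 − (-1.8070228)·(-1.3901392)/(-13.8238189) = 4.4587453;  |Δ| = 0.1817163
h(4.4587453) = -0.2195901
s_6 = 4.4587453 − (-0.2195901)·(0.1817163)/(1.5874326) = 4.4838822;  |Δ| = 0.0251369
h(4.4838822) = 0.0051996
s_7 = 4.4838822 − 0.0051996·(0.0251369)/(0.2247898) = 4.4833008;  |Δ| = 0.0005814
|s_7 − s_6| = 0.0005814 < 10^{-2}

n = 7, s_n = 4.48330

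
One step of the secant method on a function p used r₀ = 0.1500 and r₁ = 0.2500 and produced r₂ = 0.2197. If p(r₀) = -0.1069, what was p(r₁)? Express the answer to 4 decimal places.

0.0465

The secant line through (0.1500, -0.1069) and (0.2500, p(r₁)) crosses zero at r₂ = 0.2197.
So (0.1500, -0.1069), (0.2500, p(r₁)), (0.2197, 0) are collinear:
p(r₁) = -0.1069 · (0.2500 − 0.2197) / (0.1500 − 0.2197) = -0.1069 · (0.030300)/(-0.069700) = 0.046472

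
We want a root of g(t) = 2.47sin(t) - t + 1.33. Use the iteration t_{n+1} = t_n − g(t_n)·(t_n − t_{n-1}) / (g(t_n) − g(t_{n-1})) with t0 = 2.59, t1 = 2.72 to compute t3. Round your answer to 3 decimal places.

2.601

g(2.59) = 0.03439, g(2.72) = -0.37924
t2 = 2.72000 − (-0.37924)·(2.72000 − 2.59000) / (-0.37924 − 0.03439) = 2.72000 − (-0.04930)/(-0.41363) = 2.60081
g(2.60081) = 0.00077
t3 = 2.60081 − 0.00077·(2.60081 − 2.72000) / (0.00077 − (-0.37924)) = 2.60081 − (-0.00009)/(0.38001) = 2.60105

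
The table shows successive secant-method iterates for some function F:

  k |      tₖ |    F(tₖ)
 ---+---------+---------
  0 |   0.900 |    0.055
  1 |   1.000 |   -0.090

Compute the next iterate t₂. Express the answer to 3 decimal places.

0.938

t₂ = 1.000 − (-0.090)·(1.000 − 0.900) / (-0.090 − 0.055)
   = 1.000 − (-0.00900)/(-0.14500) = 0.93793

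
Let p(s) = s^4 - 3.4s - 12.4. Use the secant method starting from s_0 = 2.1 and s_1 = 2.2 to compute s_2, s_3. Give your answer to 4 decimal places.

p(2.1) = -0.091900, p(2.2) = 3.545600
s_2 = 2.200000 − 3.545600·(2.200000 − 2.100000) / (3.545600 − (-0.091900)) = 2.200000 − (0.354560)/(3.637500) = 2.102526
p(2.102526) = -0.006731
s_3 = 2.102526 − (-0.006731)·(2.102526 − 2.200000) / (-0.006731 − 3.545600) = 2.102526 − (0.000656)/(-3.552331) = 2.102711

2.1025, 2.1027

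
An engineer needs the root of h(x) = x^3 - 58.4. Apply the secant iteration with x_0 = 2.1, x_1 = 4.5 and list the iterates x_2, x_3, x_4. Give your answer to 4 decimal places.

3.5406, 3.8283, 3.8846

h(2.1) = -49.139000, h(4.5) = 32.725000
x_2 = 4.500000 − 32.725000·(4.500000 − 2.100000) / (32.725000 − (-49.139000)) = 4.500000 − (78.540000)/(81.864000) = 3.540604
h(3.540604) = -14.015428
x_3 = 3.540604 − (-14.015428)·(3.540604 − 4.500000) / (-14.015428 − 32.725000) = 3.540604 − (13.446346)/(-46.740428) = 3.828285
h(3.828285) = -2.293541
x_4 = 3.828285 − (-2.293541)·(3.828285 − 3.540604) / (-2.293541 − (-14.015428)) = 3.828285 − (-0.659809)/(11.721886) = 3.884574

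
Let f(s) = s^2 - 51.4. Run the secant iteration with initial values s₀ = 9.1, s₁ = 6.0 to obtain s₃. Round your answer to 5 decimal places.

7.18281

f(9.1) = 31.4100000, f(6.0) = -15.4000000
s₂ = 6.0000000 − (-15.4000000)·(6.0000000 − 9.1000000) / (-15.4000000 − 31.4100000) = 6.0000000 − (47.7400000)/(-46.8100000) = 7.0198675
f(7.0198675) = -2.1214596
s₃ = 7.0198675 − (-2.1214596)·(7.0198675 − 6.0000000) / (-2.1214596 − (-15.4000000)) = 7.0198675 − (-2.1636078)/(13.2785404) = 7.1828077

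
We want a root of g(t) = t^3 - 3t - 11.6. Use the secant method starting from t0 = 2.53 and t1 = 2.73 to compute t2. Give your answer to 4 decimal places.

2.6987

g(2.53) = -2.995723, g(2.73) = 0.556417
t2 = 2.730000 − 0.556417·(2.730000 − 2.530000) / (0.556417 − (-2.995723)) = 2.730000 − (0.111283)/(3.552140) = 2.698671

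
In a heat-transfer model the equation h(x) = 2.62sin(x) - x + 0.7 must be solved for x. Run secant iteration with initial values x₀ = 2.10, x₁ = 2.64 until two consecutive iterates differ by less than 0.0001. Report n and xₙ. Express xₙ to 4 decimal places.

h(2.10) = 0.861609, h(2.64) = -0.680245
x₂ = 2.640000 − (-0.680245)·(0.540000)/(-1.541853) = 2.401759;  |Δ| = 0.238241
h(2.401759) = 0.064552
x₃ = 2.401759 − 0.064552·(-0.238241)/(0.744797) = 2.422408;  |Δ| = 0.020649
h(2.422408) = 0.003573
x₄ = 2.422408 − 0.003573·(0.020649)/(-0.060979) = 2.423618;  |Δ| = 0.001210
h(2.423618) = -0.000023
x₅ = 2.423618 − (-0.000023)·(0.001210)/(-0.003596) = 2.423610;  |Δ| = 0.000008
|x₅ − x₄| = 0.000008 < 0.0001

n = 5, xₙ = 2.4236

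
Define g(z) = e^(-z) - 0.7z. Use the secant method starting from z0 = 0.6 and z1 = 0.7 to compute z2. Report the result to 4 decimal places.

g(0.6) = 0.128812, g(0.7) = 0.006585
z2 = 0.700000 − 0.006585·(0.700000 − 0.600000) / (0.006585 − 0.128812) = 0.700000 − (0.000659)/(-0.122226) = 0.705388

0.7054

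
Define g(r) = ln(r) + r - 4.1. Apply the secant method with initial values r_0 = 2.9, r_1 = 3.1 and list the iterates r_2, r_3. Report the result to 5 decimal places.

3.00146, 3.00104

g(2.9) = -0.1352893, g(3.1) = 0.1314021
r_2 = 3.1000000 − 0.1314021·(3.1000000 − 2.9000000) / (0.1314021 − (-0.1352893)) = 3.1000000 − (0.0262804)/(0.2666914) = 3.0014575
g(3.0014575) = 0.0005556
r_3 = 3.0014575 − 0.0005556·(3.0014575 − 3.1000000) / (0.0005556 − 0.1314021) = 3.0014575 − (-0.0000547)/(-0.1308465) = 3.0010391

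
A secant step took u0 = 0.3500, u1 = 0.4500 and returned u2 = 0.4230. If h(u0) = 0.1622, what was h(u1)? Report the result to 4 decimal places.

-0.0600

The secant line through (0.3500, 0.1622) and (0.4500, h(u1)) crosses zero at u2 = 0.4230.
So (0.3500, 0.1622), (0.4500, h(u1)), (0.4230, 0) are collinear:
h(u1) = 0.1622 · (0.4500 − 0.4230) / (0.3500 − 0.4230) = 0.1622 · (0.027000)/(-0.073000) = -0.059992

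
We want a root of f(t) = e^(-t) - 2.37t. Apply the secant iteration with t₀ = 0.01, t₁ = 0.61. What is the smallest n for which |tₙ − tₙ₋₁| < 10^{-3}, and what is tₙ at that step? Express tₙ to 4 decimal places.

n = 4, tₙ = 0.3096

f(0.01) = 0.966350, f(0.61) = -0.902349
t₂ = 0.610000 − (-0.902349)·(0.600000)/(-1.868699) = 0.320275;  |Δ| = 0.289725
f(0.320275) = -0.033101
t₃ = 0.320275 − (-0.033101)·(-0.289725)/(0.869248) = 0.309242;  |Δ| = 0.011033
f(0.309242) = 0.001100
t₄ = 0.309242 − 0.001100·(-0.011033)/(0.034201) = 0.309597;  |Δ| = 0.000355
|t₄ − t₃| = 0.000355 < 10^{-3}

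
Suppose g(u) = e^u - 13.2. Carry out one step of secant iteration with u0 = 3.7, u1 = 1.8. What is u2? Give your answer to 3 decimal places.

g(3.7) = 27.24730, g(1.8) = -7.15035
u2 = 1.80000 − (-7.15035)·(1.80000 − 3.70000) / (-7.15035 − 27.24730) = 1.80000 − (13.58567)/(-34.39766) = 2.19496

2.195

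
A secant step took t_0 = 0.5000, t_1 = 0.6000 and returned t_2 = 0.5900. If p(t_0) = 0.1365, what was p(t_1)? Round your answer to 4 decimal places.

The secant line through (0.5000, 0.1365) and (0.6000, p(t_1)) crosses zero at t_2 = 0.5900.
So (0.5000, 0.1365), (0.6000, p(t_1)), (0.5900, 0) are collinear:
p(t_1) = 0.1365 · (0.6000 − 0.5900) / (0.5000 − 0.5900) = 0.1365 · (0.010000)/(-0.090000) = -0.015167

-0.0152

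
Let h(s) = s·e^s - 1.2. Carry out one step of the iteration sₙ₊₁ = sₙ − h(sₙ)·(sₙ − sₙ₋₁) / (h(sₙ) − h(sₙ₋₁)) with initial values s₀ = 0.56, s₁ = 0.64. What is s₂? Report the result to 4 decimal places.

0.6353

h(0.56) = -0.219623, h(0.64) = 0.013748
s₂ = 0.640000 − 0.013748·(0.640000 − 0.560000) / (0.013748 − (-0.219623)) = 0.640000 − (0.001100)/(0.233371) = 0.635287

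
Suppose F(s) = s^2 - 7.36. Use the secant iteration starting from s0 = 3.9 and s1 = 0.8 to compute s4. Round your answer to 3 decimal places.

F(3.9) = 7.85000, F(0.8) = -6.72000
s2 = 0.80000 − (-6.72000)·(0.80000 − 3.90000) / (-6.72000 − 7.85000) = 0.80000 − (20.83200)/(-14.57000) = 2.22979
F(2.22979) = -2.38805
s3 = 2.22979 − (-2.38805)·(2.22979 − 0.80000) / (-2.38805 − (-6.72000)) = 2.22979 − (-3.41440)/(4.33195) = 3.01798
F(3.01798) = 1.74819
s4 = 3.01798 − 1.74819·(3.01798 − 2.22979) / (1.74819 − (-2.38805)) = 3.01798 − (1.37791)/(4.13624) = 2.68485

2.685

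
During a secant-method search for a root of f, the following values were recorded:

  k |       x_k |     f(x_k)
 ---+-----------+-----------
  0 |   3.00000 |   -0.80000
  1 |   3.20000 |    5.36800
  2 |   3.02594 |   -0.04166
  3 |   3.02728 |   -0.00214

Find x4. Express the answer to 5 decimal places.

x4 = 3.02728 − (-0.00214)·(3.02728 − 3.02594) / (-0.00214 − (-0.04166))
   = 3.02728 − (-0.0000029)/(0.0395200) = 3.0273526

3.02735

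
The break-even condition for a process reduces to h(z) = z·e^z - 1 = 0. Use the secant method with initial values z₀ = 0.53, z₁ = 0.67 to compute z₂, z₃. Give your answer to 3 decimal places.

h(0.53) = -0.09957, h(0.67) = 0.30934
z₂ = 0.67000 − 0.30934·(0.67000 − 0.53000) / (0.30934 − (-0.09957)) = 0.67000 − (0.04331)/(0.40890) = 0.56409
h(0.56409) = -0.00842
z₃ = 0.56409 − (-0.00842)·(0.56409 − 0.67000) / (-0.00842 − 0.30934) = 0.56409 − (0.00089)/(-0.31776) = 0.56689

0.564, 0.567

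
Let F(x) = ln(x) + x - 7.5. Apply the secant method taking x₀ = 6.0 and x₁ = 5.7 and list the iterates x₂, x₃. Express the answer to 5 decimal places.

5.75084, 5.75068

F(6.0) = 0.2917595, F(5.7) = -0.0595338
x₂ = 5.7000000 − (-0.0595338)·(5.7000000 − 6.0000000) / (-0.0595338 − 0.2917595) = 5.7000000 − (0.0178601)/(-0.3512933) = 5.7508411
F(5.7508411) = 0.0001873
x₃ = 5.7508411 − 0.0001873·(5.7508411 − 5.7000000) / (0.0001873 − (-0.0595338)) = 5.7508411 − (0.0000095)/(0.0597211) = 5.7506817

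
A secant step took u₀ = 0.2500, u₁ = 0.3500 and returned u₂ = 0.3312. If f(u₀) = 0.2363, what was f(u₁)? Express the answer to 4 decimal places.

-0.0547

The secant line through (0.2500, 0.2363) and (0.3500, f(u₁)) crosses zero at u₂ = 0.3312.
So (0.2500, 0.2363), (0.3500, f(u₁)), (0.3312, 0) are collinear:
f(u₁) = 0.2363 · (0.3500 − 0.3312) / (0.2500 − 0.3312) = 0.2363 · (0.018800)/(-0.081200) = -0.054710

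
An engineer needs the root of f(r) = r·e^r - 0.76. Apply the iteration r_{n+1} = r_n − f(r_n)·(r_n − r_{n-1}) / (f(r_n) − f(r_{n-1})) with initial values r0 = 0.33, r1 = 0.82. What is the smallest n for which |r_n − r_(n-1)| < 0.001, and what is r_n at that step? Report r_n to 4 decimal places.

f(0.33) = -0.300981, f(0.82) = 1.101810
r2 = 0.820000 − 1.101810·(0.490000)/(1.402790) = 0.435134;  |Δ| = 0.384866
f(0.435134) = -0.087645
r3 = 0.435134 − (-0.087645)·(-0.384866)/(-1.189455) = 0.463492;  |Δ| = 0.028359
f(0.463492) = -0.023225
r4 = 0.463492 − (-0.023225)·(0.028359)/(0.064420) = 0.473717;  |Δ| = 0.010224
f(0.473717) = 0.000766
r5 = 0.473717 − 0.000766·(0.010224)/(0.023991) = 0.473390;  |Δ| = 0.000326
|r5 − r4| = 0.000326 < 0.001

n = 5, r_n = 0.4734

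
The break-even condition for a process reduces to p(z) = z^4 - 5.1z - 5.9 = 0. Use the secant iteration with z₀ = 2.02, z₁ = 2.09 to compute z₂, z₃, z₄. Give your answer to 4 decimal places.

2.0049, 2.0038, 2.0037

p(2.02) = 0.447664, p(2.09) = 2.521298
z₂ = 2.090000 − 2.521298·(2.090000 − 2.020000) / (2.521298 − 0.447664) = 2.090000 − (0.176491)/(2.073633) = 2.004888
p(2.004888) = 0.032065
z₃ = 2.004888 − 0.032065·(2.004888 − 2.090000) / (0.032065 − 2.521298) = 2.004888 − (-0.002729)/(-2.489233) = 2.003792
p(2.003792) = 0.002344
z₄ = 2.003792 − 0.002344·(2.003792 − 2.004888) / (0.002344 − 0.032065) = 2.003792 − (-0.000003)/(-0.029721) = 2.003705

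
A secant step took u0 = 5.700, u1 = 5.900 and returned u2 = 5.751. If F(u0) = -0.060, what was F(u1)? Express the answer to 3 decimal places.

The secant line through (5.700, -0.060) and (5.900, F(u1)) crosses zero at u2 = 5.751.
So (5.700, -0.060), (5.900, F(u1)), (5.751, 0) are collinear:
F(u1) = -0.060 · (5.900 − 5.751) / (5.700 − 5.751) = -0.060 · (0.14900)/(-0.05100) = 0.17529

0.175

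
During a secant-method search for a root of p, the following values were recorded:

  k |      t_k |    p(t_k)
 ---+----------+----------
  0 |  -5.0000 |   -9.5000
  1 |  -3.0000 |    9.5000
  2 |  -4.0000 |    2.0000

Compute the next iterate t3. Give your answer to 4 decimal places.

-4.2667

t3 = -4.0000 − 2.0000·(-4.0000 − (-3.0000)) / (2.0000 − 9.5000)
   = -4.0000 − (-2.000000)/(-7.500000) = -4.266667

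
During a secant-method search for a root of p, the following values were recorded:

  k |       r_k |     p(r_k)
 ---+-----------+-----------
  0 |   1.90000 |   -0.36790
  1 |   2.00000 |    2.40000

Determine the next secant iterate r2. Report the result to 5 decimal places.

1.91329

r2 = 2.00000 − 2.40000·(2.00000 − 1.90000) / (2.40000 − (-0.36790))
   = 2.00000 − (0.2400000)/(2.7679000) = 1.9132917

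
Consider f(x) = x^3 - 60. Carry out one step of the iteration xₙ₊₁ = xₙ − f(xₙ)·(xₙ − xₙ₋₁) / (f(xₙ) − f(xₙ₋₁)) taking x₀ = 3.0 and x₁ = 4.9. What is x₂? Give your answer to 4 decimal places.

3.6917

f(3.0) = -33.000000, f(4.9) = 57.649000
x₂ = 4.900000 − 57.649000·(4.900000 − 3.000000) / (57.649000 − (-33.000000)) = 4.900000 − (109.533100)/(90.649000) = 3.691679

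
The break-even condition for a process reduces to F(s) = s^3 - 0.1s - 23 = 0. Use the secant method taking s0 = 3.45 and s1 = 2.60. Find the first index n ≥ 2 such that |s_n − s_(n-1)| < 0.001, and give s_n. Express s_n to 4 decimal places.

n = 5, s_n = 2.8556

F(3.45) = 17.718625, F(2.60) = -5.684000
s2 = 2.600000 − (-5.684000)·(-0.850000)/(-23.402625) = 2.806447;  |Δ| = 0.206447
F(2.806447) = -1.176664
s3 = 2.806447 − (-1.176664)·(0.206447)/(4.507336) = 2.860341;  |Δ| = 0.053894
F(2.860341) = 0.115990
s4 = 2.860341 − 0.115990·(0.053894)/(1.292653) = 2.855505;  |Δ| = 0.004836
F(2.855505) = -0.002022
s5 = 2.855505 − (-0.002022)·(-0.004836)/(-0.118012) = 2.855588;  |Δ| = 0.000083
|s5 − s4| = 0.000083 < 0.001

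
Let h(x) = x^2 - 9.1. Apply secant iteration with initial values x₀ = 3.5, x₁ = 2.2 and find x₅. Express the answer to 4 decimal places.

3.0166

h(3.5) = 3.150000, h(2.2) = -4.260000
x₂ = 2.200000 − (-4.260000)·(2.200000 − 3.500000) / (-4.260000 − 3.150000) = 2.200000 − (5.538000)/(-7.410000) = 2.947368
h(2.947368) = -0.413019
x₃ = 2.947368 − (-0.413019)·(2.947368 − 2.200000) / (-0.413019 − (-4.260000)) = 2.947368 − (-0.308678)/(3.846981) = 3.027607
h(3.027607) = 0.066406
x₄ = 3.027607 − 0.066406·(3.027607 − 2.947368) / (0.066406 − (-0.413019)) = 3.027607 − (0.005328)/(0.479426) = 3.016493
h(3.016493) = -0.000768
x₅ = 3.016493 − (-0.000768)·(3.016493 − 3.027607) / (-0.000768 − 0.066406) = 3.016493 − (0.000009)/(-0.067175) = 3.016620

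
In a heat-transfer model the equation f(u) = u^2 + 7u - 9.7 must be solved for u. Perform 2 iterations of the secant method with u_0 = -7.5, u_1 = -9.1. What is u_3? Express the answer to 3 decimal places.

-8.179

f(-7.5) = -5.95000, f(-9.1) = 9.41000
u_2 = -9.10000 − 9.41000·(-9.10000 − (-7.50000)) / (9.41000 − (-5.95000)) = -9.10000 − (-15.05600)/(15.36000) = -8.11979
f(-8.11979) = -0.60752
u_3 = -8.11979 − (-0.60752)·(-8.11979 − (-9.10000)) / (-0.60752 − 9.41000) = -8.11979 − (-0.59550)/(-10.01752) = -8.17924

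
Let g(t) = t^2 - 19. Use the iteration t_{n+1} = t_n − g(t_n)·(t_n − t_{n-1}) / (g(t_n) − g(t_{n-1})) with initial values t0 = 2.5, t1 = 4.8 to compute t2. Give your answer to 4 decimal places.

g(2.5) = -12.750000, g(4.8) = 4.040000
t2 = 4.800000 − 4.040000·(4.800000 − 2.500000) / (4.040000 − (-12.750000)) = 4.800000 − (9.292000)/(16.790000) = 4.246575

4.2466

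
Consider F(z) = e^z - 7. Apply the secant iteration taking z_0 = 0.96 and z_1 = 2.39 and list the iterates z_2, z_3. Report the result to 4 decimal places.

1.7159, 1.8971

F(0.96) = -4.388304, F(2.39) = 3.913494
z_2 = 2.390000 − 3.913494·(2.390000 − 0.960000) / (3.913494 − (-4.388304)) = 2.390000 − (5.596296)/(8.301797) = 1.715893
F(1.715893) = -1.438358
z_3 = 1.715893 − (-1.438358)·(1.715893 − 2.390000) / (-1.438358 − 3.913494) = 1.715893 − (0.969606)/(-5.351852) = 1.897066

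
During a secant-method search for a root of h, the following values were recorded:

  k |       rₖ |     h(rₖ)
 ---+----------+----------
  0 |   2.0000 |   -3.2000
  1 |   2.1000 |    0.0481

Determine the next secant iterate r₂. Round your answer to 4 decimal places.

r₂ = 2.1000 − 0.0481·(2.1000 − 2.0000) / (0.0481 − (-3.2000))
   = 2.1000 − (0.004810)/(3.248100) = 2.098519

2.0985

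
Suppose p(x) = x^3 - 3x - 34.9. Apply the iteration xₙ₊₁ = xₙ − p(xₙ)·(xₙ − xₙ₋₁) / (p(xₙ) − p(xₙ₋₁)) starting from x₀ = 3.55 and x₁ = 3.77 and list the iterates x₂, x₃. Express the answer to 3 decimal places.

3.572, 3.573

p(3.55) = -0.81113, p(3.77) = 7.37263
x₂ = 3.77000 − 7.37263·(3.77000 − 3.55000) / (7.37263 − (-0.81113)) = 3.77000 − (1.62198)/(8.18376) = 3.57181
p(3.57181) = -0.04707
x₃ = 3.57181 − (-0.04707)·(3.57181 − 3.77000) / (-0.04707 − 7.37263) = 3.57181 − (0.00933)/(-7.41970) = 3.57306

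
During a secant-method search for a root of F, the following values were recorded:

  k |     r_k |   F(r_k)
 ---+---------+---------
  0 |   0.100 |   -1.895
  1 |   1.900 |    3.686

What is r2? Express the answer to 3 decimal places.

r2 = 1.900 − 3.686·(1.900 − 0.100) / (3.686 − (-1.895))
   = 1.900 − (6.63480)/(5.58100) = 0.71118

0.711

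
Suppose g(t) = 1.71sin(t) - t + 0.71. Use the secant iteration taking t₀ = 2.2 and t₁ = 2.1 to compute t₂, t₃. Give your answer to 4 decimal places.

g(2.2) = -0.107471, g(2.1) = 0.086088
t₂ = 2.100000 − 0.086088·(2.100000 − 2.200000) / (0.086088 − (-0.107471)) = 2.100000 − (-0.008609)/(0.193559) = 2.144476
g(2.144476) = 0.001769
t₃ = 2.144476 − 0.001769·(2.144476 − 2.100000) / (0.001769 − 0.086088) = 2.144476 − (0.000079)/(-0.084319) = 2.145409

2.1445, 2.1454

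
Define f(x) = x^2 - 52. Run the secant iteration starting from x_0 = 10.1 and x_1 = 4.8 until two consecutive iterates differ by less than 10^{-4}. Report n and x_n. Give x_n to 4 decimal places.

n = 6, x_n = 7.2111

f(10.1) = 50.010000, f(4.8) = -28.960000
x_2 = 4.800000 − (-28.960000)·(-5.300000)/(-78.970000) = 6.743624;  |Δ| = 1.943624
f(6.743624) = -6.523533
x_3 = 6.743624 − (-6.523533)·(1.943624)/(22.436467) = 7.308744;  |Δ| = 0.565120
f(7.308744) = 1.417742
x_4 = 7.308744 − 1.417742·(0.565120)/(7.941275) = 7.207854;  |Δ| = 0.100890
f(7.207854) = -0.046836
x_5 = 7.207854 − (-0.046836)·(-0.100890)/(-1.464578) = 7.211081;  |Δ| = 0.003226
f(7.211081) = -0.000315
x_6 = 7.211081 − (-0.000315)·(0.003226)/(0.046521) = 7.211103;  |Δ| = 0.000022
|x_6 − x_5| = 0.000022 < 10^{-4}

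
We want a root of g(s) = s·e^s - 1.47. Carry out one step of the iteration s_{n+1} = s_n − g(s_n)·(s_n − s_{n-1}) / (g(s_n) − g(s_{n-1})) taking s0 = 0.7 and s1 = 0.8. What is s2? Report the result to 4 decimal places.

0.7163

g(0.7) = -0.060373, g(0.8) = 0.310433
s2 = 0.800000 − 0.310433·(0.800000 − 0.700000) / (0.310433 − (-0.060373)) = 0.800000 − (0.031043)/(0.370806) = 0.716282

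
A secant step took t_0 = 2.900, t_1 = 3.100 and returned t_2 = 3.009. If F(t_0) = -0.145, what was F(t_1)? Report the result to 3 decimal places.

The secant line through (2.900, -0.145) and (3.100, F(t_1)) crosses zero at t_2 = 3.009.
So (2.900, -0.145), (3.100, F(t_1)), (3.009, 0) are collinear:
F(t_1) = -0.145 · (3.100 − 3.009) / (2.900 − 3.009) = -0.145 · (0.09100)/(-0.10900) = 0.12106

0.121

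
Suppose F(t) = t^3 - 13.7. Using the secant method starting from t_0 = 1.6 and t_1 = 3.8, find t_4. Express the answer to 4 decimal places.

2.4236

F(1.6) = -9.604000, F(3.8) = 41.172000
t_2 = 3.800000 − 41.172000·(3.800000 − 1.600000) / (41.172000 − (-9.604000)) = 3.800000 − (90.578400)/(50.776000) = 2.016118
F(2.016118) = -5.505023
t_3 = 2.016118 − (-5.505023)·(2.016118 − 3.800000) / (-5.505023 − 41.172000) = 2.016118 − (9.820312)/(-46.677023) = 2.226506
F(2.226506) = -2.662471
t_4 = 2.226506 − (-2.662471)·(2.226506 − 2.016118) / (-2.662471 − (-5.505023)) = 2.226506 − (-0.560153)/(2.842552) = 2.423566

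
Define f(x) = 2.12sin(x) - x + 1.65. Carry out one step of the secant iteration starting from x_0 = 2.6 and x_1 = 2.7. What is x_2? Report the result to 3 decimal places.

2.650

f(2.6) = 0.14286, f(2.7) = -0.14395
x_2 = 2.70000 − (-0.14395)·(2.70000 − 2.60000) / (-0.14395 − 0.14286) = 2.70000 − (-0.01440)/(-0.28682) = 2.64981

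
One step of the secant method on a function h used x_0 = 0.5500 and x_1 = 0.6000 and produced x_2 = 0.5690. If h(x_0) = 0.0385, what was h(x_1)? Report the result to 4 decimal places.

The secant line through (0.5500, 0.0385) and (0.6000, h(x_1)) crosses zero at x_2 = 0.5690.
So (0.5500, 0.0385), (0.6000, h(x_1)), (0.5690, 0) are collinear:
h(x_1) = 0.0385 · (0.6000 − 0.5690) / (0.5500 − 0.5690) = 0.0385 · (0.031000)/(-0.019000) = -0.062816

-0.0628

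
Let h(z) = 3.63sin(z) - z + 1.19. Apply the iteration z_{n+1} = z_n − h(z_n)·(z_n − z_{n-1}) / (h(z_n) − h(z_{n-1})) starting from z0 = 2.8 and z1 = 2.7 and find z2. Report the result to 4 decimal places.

2.7095

h(2.8) = -0.393993, h(2.7) = 0.041389
z2 = 2.700000 − 0.041389·(2.700000 − 2.800000) / (0.041389 − (-0.393993)) = 2.700000 − (-0.004139)/(0.435382) = 2.709506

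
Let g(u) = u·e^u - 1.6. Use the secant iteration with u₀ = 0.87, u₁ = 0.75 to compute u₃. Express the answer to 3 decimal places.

g(0.87) = 0.47661, g(0.75) = -0.01225
u₂ = 0.75000 − (-0.01225)·(0.75000 − 0.87000) / (-0.01225 − 0.47661) = 0.75000 − (0.00147)/(-0.48886) = 0.75301
g(0.75301) = -0.00108
u₃ = 0.75301 − (-0.00108)·(0.75301 − 0.75000) / (-0.00108 − (-0.01225)) = 0.75301 − (0.00000)/(0.01117) = 0.75330

0.753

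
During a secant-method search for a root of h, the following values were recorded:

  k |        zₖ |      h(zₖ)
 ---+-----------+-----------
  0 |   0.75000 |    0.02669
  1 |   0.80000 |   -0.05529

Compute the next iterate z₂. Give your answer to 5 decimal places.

0.76628

z₂ = 0.80000 − (-0.05529)·(0.80000 − 0.75000) / (-0.05529 − 0.02669)
   = 0.80000 − (-0.0027645)/(-0.0819800) = 0.7662784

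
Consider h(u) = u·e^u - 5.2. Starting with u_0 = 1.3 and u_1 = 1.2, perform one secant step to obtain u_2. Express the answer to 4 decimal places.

h(1.3) = -0.429914, h(1.2) = -1.215860
u_2 = 1.200000 − (-1.215860)·(1.200000 − 1.300000) / (-1.215860 − (-0.429914)) = 1.200000 − (0.121586)/(-0.785945) = 1.354700

1.3547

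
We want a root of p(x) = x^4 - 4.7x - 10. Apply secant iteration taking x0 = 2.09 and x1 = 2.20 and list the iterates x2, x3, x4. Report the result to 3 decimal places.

2.111, 2.113, 2.113

p(2.09) = -0.74270, p(2.20) = 3.08560
x2 = 2.20000 − 3.08560·(2.20000 − 2.09000) / (3.08560 − (-0.74270)) = 2.20000 − (0.33942)/(3.82830) = 2.11134
p(2.11134) = -0.05169
x3 = 2.11134 − (-0.05169)·(2.11134 − 2.20000) / (-0.05169 − 3.08560) = 2.11134 − (0.00458)/(-3.13729) = 2.11280
p(2.11280) = -0.00351
x4 = 2.11280 − (-0.00351)·(2.11280 − 2.11134) / (-0.00351 − (-0.05169)) = 2.11280 − (-0.00001)/(0.04819) = 2.11291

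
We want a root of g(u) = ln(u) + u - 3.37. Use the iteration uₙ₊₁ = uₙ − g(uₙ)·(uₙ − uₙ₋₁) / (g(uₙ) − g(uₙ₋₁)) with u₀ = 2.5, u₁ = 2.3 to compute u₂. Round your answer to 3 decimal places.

g(2.5) = 0.04629, g(2.3) = -0.23709
u₂ = 2.30000 − (-0.23709)·(2.30000 − 2.50000) / (-0.23709 − 0.04629) = 2.30000 − (0.04742)/(-0.28338) = 2.46733

2.467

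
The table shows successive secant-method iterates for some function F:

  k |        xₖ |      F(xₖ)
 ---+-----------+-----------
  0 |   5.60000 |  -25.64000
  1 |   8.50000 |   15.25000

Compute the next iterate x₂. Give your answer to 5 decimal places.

x₂ = 8.50000 − 15.25000·(8.50000 − 5.60000) / (15.25000 − (-25.64000))
   = 8.50000 − (44.2250000)/(40.8900000) = 7.4184397

7.41844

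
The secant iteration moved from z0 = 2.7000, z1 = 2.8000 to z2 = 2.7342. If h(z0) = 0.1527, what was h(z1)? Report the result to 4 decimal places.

-0.2938

The secant line through (2.7000, 0.1527) and (2.8000, h(z1)) crosses zero at z2 = 2.7342.
So (2.7000, 0.1527), (2.8000, h(z1)), (2.7342, 0) are collinear:
h(z1) = 0.1527 · (2.8000 − 2.7342) / (2.7000 − 2.7342) = 0.1527 · (0.065800)/(-0.034200) = -0.293791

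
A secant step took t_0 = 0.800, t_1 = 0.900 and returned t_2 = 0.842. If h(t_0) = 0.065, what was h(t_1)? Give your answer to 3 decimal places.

-0.090

The secant line through (0.800, 0.065) and (0.900, h(t_1)) crosses zero at t_2 = 0.842.
So (0.800, 0.065), (0.900, h(t_1)), (0.842, 0) are collinear:
h(t_1) = 0.065 · (0.900 − 0.842) / (0.800 − 0.842) = 0.065 · (0.05800)/(-0.04200) = -0.08976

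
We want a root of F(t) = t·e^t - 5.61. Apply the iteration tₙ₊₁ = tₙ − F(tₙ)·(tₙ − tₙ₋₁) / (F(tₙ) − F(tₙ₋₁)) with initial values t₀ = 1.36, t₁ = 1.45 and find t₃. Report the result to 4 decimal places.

F(1.36) = -0.311177, F(1.45) = 0.571516
t₂ = 1.450000 − 0.571516·(1.450000 − 1.360000) / (0.571516 − (-0.311177)) = 1.450000 − (0.051436)/(0.882693) = 1.391728
F(1.391728) = -0.012759
t₃ = 1.391728 − (-0.012759)·(1.391728 − 1.450000) / (-0.012759 − 0.571516) = 1.391728 − (0.000743)/(-0.584275) = 1.393000

1.3930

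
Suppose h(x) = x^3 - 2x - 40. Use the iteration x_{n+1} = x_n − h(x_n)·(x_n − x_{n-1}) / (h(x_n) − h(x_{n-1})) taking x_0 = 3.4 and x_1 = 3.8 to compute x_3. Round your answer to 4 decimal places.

h(3.4) = -7.496000, h(3.8) = 7.272000
x_2 = 3.800000 − 7.272000·(3.800000 − 3.400000) / (7.272000 − (-7.496000)) = 3.800000 − (2.908800)/(14.768000) = 3.603034
h(3.603034) = -0.432022
x_3 = 3.603034 − (-0.432022)·(3.603034 − 3.800000) / (-0.432022 − 7.272000) = 3.603034 − (0.085094)/(-7.704022) = 3.614079

3.6141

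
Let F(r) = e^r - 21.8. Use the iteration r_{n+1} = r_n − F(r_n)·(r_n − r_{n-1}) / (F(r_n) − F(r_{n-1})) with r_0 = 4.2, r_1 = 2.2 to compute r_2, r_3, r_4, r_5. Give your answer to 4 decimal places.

2.6431, 3.3250, 3.0273, 3.0755

F(4.2) = 44.886331, F(2.2) = -12.774987
r_2 = 2.200000 − (-12.774987)·(2.200000 − 4.200000) / (-12.774987 − 44.886331) = 2.200000 − (25.549973)/(-57.661318) = 2.643104
F(2.643104) = -7.743229
r_3 = 2.643104 − (-7.743229)·(2.643104 − 2.200000) / (-7.743229 − (-12.774987)) = 2.643104 − (-3.431057)/(5.031758) = 3.324985
F(3.324985) = 5.998573
r_4 = 3.324985 − 5.998573·(3.324985 − 2.643104) / (5.998573 − (-7.743229)) = 3.324985 − (4.090310)/(13.741802) = 3.027330
F(3.027330) = -1.157952
r_5 = 3.027330 − (-1.157952)·(3.027330 − 3.324985) / (-1.157952 − 5.998573) = 3.027330 − (0.344670)/(-7.156525) = 3.075492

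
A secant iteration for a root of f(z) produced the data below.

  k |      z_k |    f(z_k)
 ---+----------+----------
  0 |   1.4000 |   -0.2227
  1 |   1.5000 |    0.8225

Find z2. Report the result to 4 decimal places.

1.4213

z2 = 1.5000 − 0.8225·(1.5000 − 1.4000) / (0.8225 − (-0.2227))
   = 1.5000 − (0.082250)/(1.045200) = 1.421307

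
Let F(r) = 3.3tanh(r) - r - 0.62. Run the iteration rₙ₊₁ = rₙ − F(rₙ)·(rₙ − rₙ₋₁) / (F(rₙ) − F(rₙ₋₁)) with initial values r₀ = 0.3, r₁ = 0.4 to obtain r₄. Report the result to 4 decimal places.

F(0.3) = 0.041332, F(0.4) = 0.233832
r₂ = 0.400000 − 0.233832·(0.400000 − 0.300000) / (0.233832 − 0.041332) = 0.400000 − (0.023383)/(0.192500) = 0.278529
F(0.278529) = -0.002437
r₃ = 0.278529 − (-0.002437)·(0.278529 − 0.400000) / (-0.002437 − 0.233832) = 0.278529 − (0.000296)/(-0.236268) = 0.279782
F(0.279782) = 0.000139
r₄ = 0.279782 − 0.000139·(0.279782 − 0.278529) / (0.000139 − (-0.002437)) = 0.279782 − (0.000000)/(0.002575) = 0.279714

0.2797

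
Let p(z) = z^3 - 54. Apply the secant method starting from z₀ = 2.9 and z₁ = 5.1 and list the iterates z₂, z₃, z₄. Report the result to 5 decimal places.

3.50173, 3.69879, 3.78612

p(2.9) = -29.6110000, p(5.1) = 78.6510000
z₂ = 5.1000000 − 78.6510000·(5.1000000 − 2.9000000) / (78.6510000 − (-29.6110000)) = 5.1000000 − (173.0322000)/(108.2620000) = 3.5017273
p(3.5017273) = -11.0614907
z₃ = 3.5017273 − (-11.0614907)·(3.5017273 − 5.1000000) / (-11.0614907 − 78.6510000) = 3.5017273 − (17.6792787)/(-89.7124907) = 3.6987933
p(3.6987933) = -3.3965447
z₄ = 3.6987933 − (-3.3965447)·(3.6987933 − 3.5017273) / (-3.3965447 − (-11.0614907)) = 3.6987933 − (-0.6693434)/(7.6649460) = 3.7861185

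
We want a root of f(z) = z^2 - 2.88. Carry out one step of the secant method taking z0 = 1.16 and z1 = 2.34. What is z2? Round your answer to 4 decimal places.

f(1.16) = -1.534400, f(2.34) = 2.595600
z2 = 2.340000 − 2.595600·(2.340000 − 1.160000) / (2.595600 − (-1.534400)) = 2.340000 − (3.062808)/(4.130000) = 1.598400

1.5984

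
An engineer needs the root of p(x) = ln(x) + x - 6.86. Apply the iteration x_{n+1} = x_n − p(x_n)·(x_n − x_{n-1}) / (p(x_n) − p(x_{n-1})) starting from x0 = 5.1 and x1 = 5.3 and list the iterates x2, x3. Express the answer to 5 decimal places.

5.20967, 5.20951

p(5.1) = -0.1307595, p(5.3) = 0.1077068
x2 = 5.3000000 − 0.1077068·(5.3000000 − 5.1000000) / (0.1077068 − (-0.1307595)) = 5.3000000 − (0.0215414)/(0.2384663) = 5.2096670
p(5.2096670) = 0.0001830
x3 = 5.2096670 − 0.0001830·(5.2096670 − 5.3000000) / (0.0001830 − 0.1077068) = 5.2096670 − (-0.0000165)/(-0.1075238) = 5.2095133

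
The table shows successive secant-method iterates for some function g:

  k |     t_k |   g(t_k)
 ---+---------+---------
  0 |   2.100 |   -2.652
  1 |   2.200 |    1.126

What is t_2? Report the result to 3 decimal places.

t_2 = 2.200 − 1.126·(2.200 − 2.100) / (1.126 − (-2.652))
   = 2.200 − (0.11260)/(3.77800) = 2.17020

2.170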